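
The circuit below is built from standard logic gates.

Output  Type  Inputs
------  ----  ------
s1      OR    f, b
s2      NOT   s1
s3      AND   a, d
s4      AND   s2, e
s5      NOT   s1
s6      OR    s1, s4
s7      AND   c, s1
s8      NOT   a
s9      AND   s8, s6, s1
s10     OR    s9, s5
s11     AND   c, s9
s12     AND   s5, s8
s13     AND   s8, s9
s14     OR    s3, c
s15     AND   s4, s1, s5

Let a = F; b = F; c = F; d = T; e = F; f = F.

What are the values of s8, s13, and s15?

s1 = f OR b = F OR F = F
s2 = NOT s1 = NOT F = T
s4 = s2 AND e = T AND F = F
s5 = NOT s1 = NOT F = T
s6 = s1 OR s4 = F OR F = F
s8 = NOT a = NOT F = T
s9 = s8 AND s6 AND s1 = T AND F AND F = F
s13 = s8 AND s9 = T AND F = F
s15 = s4 AND s1 AND s5 = F AND F AND T = F

s8 = T; s13 = F; s15 = F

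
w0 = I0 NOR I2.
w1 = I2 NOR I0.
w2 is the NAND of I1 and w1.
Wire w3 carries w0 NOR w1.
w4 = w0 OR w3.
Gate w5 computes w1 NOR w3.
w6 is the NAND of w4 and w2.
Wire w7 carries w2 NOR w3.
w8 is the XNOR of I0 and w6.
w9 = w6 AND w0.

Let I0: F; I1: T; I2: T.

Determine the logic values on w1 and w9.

w1 = F, w9 = F

w0 = I0 NOR I2 = F NOR T = F
w1 = I2 NOR I0 = T NOR F = F
w2 = I1 NAND w1 = T NAND F = T
w3 = w0 NOR w1 = F NOR F = T
w4 = w0 OR w3 = F OR T = T
w6 = w4 NAND w2 = T NAND T = F
w9 = w6 AND w0 = F AND F = F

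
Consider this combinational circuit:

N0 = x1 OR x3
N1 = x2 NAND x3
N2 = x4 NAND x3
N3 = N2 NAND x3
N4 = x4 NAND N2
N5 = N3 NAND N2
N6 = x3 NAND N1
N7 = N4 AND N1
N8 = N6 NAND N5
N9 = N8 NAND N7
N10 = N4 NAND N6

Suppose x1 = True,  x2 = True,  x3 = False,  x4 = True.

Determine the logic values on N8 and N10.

N1 = x2 NAND x3 = True NAND False = True
N2 = x4 NAND x3 = True NAND False = True
N3 = N2 NAND x3 = True NAND False = True
N4 = x4 NAND N2 = True NAND True = False
N5 = N3 NAND N2 = True NAND True = False
N6 = x3 NAND N1 = False NAND True = True
N8 = N6 NAND N5 = True NAND False = True
N10 = N4 NAND N6 = False NAND True = True

N8 = True; N10 = True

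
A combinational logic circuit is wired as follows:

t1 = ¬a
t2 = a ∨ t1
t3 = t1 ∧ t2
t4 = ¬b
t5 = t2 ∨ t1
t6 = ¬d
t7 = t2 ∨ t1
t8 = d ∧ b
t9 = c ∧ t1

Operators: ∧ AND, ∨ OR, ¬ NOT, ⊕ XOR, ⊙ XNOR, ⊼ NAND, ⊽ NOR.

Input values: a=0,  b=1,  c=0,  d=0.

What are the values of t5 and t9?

t1 = NOT a = NOT 0 = 1
t2 = a OR t1 = 0 OR 1 = 1
t5 = t2 OR t1 = 1 OR 1 = 1
t9 = c AND t1 = 0 AND 1 = 0

t5 = 1, t9 = 0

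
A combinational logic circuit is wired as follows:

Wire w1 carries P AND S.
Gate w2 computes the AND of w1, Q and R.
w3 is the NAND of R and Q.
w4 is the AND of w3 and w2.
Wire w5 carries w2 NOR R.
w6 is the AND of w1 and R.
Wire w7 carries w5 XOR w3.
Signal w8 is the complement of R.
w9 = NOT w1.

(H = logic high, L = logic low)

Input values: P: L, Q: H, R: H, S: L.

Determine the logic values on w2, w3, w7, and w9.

w2 = L; w3 = L; w7 = L; w9 = H

w1 = P AND S = L AND L = L
w2 = w1 AND Q AND R = L AND H AND H = L
w3 = R NAND Q = H NAND H = L
w5 = w2 NOR R = L NOR H = L
w7 = w5 XOR w3 = L XOR L = L
w9 = NOT w1 = NOT L = H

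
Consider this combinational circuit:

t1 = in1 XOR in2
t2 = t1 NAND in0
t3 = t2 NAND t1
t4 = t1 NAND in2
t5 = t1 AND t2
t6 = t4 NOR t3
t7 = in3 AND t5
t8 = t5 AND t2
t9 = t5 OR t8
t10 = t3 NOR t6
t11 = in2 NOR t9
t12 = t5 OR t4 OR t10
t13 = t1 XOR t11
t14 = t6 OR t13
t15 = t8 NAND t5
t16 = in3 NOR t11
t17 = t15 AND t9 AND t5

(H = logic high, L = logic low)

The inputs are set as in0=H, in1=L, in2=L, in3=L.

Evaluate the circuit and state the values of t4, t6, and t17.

t4 = H  t6 = L  t17 = L

t1 = in1 XOR in2 = L XOR L = L
t2 = t1 NAND in0 = L NAND H = H
t3 = t2 NAND t1 = H NAND L = H
t4 = t1 NAND in2 = L NAND L = H
t5 = t1 AND t2 = L AND H = L
t6 = t4 NOR t3 = H NOR H = L
t8 = t5 AND t2 = L AND H = L
t9 = t5 OR t8 = L OR L = L
t15 = t8 NAND t5 = L NAND L = H
t17 = t15 AND t9 AND t5 = H AND L AND L = L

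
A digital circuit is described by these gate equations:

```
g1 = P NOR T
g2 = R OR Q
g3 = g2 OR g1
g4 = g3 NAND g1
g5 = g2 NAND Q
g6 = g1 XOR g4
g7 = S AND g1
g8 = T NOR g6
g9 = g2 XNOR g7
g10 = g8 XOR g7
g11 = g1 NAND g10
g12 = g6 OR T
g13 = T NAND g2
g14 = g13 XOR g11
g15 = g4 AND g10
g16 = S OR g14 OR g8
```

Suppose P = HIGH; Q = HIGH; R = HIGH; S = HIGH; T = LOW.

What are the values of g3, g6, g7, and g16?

g1 = P NOR T = HIGH NOR LOW = LOW
g2 = R OR Q = HIGH OR HIGH = HIGH
g3 = g2 OR g1 = HIGH OR LOW = HIGH
g4 = g3 NAND g1 = HIGH NAND LOW = HIGH
g6 = g1 XOR g4 = LOW XOR HIGH = HIGH
g7 = S AND g1 = HIGH AND LOW = LOW
g8 = T NOR g6 = LOW NOR HIGH = LOW
g10 = g8 XOR g7 = LOW XOR LOW = LOW
g11 = g1 NAND g10 = LOW NAND LOW = HIGH
g13 = T NAND g2 = LOW NAND HIGH = HIGH
g14 = g13 XOR g11 = HIGH XOR HIGH = LOW
g16 = S OR g14 OR g8 = HIGH OR LOW OR LOW = HIGH

g3 = HIGH  g6 = HIGH  g7 = LOW  g16 = HIGH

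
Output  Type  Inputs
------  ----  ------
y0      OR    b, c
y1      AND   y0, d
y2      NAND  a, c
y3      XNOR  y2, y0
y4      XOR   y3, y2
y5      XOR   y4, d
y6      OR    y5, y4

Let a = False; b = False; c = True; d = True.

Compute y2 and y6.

y0 = b OR c = False OR True = True
y2 = a NAND c = False NAND True = True
y3 = y2 XNOR y0 = True XNOR True = True
y4 = y3 XOR y2 = True XOR True = False
y5 = y4 XOR d = False XOR True = True
y6 = y5 OR y4 = True OR False = True

y2 = True; y6 = True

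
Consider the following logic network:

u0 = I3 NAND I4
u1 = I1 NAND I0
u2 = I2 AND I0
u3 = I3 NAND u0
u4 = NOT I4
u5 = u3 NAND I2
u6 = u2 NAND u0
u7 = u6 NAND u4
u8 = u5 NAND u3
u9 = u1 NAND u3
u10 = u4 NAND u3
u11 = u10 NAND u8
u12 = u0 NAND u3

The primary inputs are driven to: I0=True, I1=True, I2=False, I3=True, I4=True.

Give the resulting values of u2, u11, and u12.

u0 = I3 NAND I4 = True NAND True = False
u2 = I2 AND I0 = False AND True = False
u3 = I3 NAND u0 = True NAND False = True
u4 = NOT I4 = NOT True = False
u5 = u3 NAND I2 = True NAND False = True
u8 = u5 NAND u3 = True NAND True = False
u10 = u4 NAND u3 = False NAND True = True
u11 = u10 NAND u8 = True NAND False = True
u12 = u0 NAND u3 = False NAND True = True

u2 = False, u11 = True, u12 = True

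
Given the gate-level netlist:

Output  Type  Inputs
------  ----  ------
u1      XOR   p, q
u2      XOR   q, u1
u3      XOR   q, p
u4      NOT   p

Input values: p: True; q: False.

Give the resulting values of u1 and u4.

u1 = p XOR q = True XOR False = True
u4 = NOT p = NOT True = False

u1 = True, u4 = False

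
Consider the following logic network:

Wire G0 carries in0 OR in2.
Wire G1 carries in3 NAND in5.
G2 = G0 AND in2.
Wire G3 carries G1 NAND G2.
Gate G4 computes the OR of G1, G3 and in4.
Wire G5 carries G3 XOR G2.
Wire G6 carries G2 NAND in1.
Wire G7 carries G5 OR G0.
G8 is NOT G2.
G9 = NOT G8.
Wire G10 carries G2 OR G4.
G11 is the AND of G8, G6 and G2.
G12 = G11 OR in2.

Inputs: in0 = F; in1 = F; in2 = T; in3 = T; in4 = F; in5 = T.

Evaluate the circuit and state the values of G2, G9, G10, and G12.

G0 = in0 OR in2 = F OR T = T
G1 = in3 NAND in5 = T NAND T = F
G2 = G0 AND in2 = T AND T = T
G3 = G1 NAND G2 = F NAND T = T
G4 = G1 OR G3 OR in4 = F OR T OR F = T
G6 = G2 NAND in1 = T NAND F = T
G8 = NOT G2 = NOT T = F
G9 = NOT G8 = NOT F = T
G10 = G2 OR G4 = T OR T = T
G11 = G8 AND G6 AND G2 = F AND T AND T = F
G12 = G11 OR in2 = F OR T = T

G2 = T, G9 = T, G10 = T, G12 = T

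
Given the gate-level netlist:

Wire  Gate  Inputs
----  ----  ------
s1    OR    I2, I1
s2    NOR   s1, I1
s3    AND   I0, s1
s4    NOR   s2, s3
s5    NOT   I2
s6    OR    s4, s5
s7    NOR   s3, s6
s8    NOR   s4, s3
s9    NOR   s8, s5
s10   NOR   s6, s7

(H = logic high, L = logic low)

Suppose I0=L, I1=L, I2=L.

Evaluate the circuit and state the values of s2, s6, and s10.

s2 = H, s6 = H, s10 = L

s1 = I2 OR I1 = L OR L = L
s2 = s1 NOR I1 = L NOR L = H
s3 = I0 AND s1 = L AND L = L
s4 = s2 NOR s3 = H NOR L = L
s5 = NOT I2 = NOT L = H
s6 = s4 OR s5 = L OR H = H
s7 = s3 NOR s6 = L NOR H = L
s10 = s6 NOR s7 = H NOR L = L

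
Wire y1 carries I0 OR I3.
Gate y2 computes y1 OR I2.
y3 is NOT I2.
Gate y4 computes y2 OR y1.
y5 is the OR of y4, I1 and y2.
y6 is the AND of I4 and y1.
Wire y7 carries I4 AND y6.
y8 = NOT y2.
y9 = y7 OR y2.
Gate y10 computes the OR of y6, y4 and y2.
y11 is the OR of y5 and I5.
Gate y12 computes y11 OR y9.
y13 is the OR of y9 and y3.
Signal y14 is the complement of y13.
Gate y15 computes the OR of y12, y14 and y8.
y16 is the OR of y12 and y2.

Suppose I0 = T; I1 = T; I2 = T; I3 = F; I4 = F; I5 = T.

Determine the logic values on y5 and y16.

y5 = T  y16 = T

y1 = I0 OR I3 = T OR F = T
y2 = y1 OR I2 = T OR T = T
y4 = y2 OR y1 = T OR T = T
y5 = y4 OR I1 OR y2 = T OR T OR T = T
y6 = I4 AND y1 = F AND T = F
y7 = I4 AND y6 = F AND F = F
y9 = y7 OR y2 = F OR T = T
y11 = y5 OR I5 = T OR T = T
y12 = y11 OR y9 = T OR T = T
y16 = y12 OR y2 = T OR T = T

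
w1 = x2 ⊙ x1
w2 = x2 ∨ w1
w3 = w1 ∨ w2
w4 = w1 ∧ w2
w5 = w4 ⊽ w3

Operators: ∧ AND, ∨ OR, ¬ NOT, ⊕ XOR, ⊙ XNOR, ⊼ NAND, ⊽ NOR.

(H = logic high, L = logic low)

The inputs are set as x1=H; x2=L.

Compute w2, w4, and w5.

w1 = x2 XNOR x1 = L XNOR H = L
w2 = x2 OR w1 = L OR L = L
w3 = w1 OR w2 = L OR L = L
w4 = w1 AND w2 = L AND L = L
w5 = w4 NOR w3 = L NOR L = H

w2 = L, w4 = L, w5 = H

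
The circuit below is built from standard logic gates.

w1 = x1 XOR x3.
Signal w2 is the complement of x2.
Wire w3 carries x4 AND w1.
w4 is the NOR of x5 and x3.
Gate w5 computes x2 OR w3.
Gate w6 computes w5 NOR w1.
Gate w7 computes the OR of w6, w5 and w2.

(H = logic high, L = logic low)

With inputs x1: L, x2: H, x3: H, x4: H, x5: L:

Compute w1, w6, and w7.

w1 = H, w6 = L, w7 = H

w1 = x1 XOR x3 = L XOR H = H
w2 = NOT x2 = NOT H = L
w3 = x4 AND w1 = H AND H = H
w5 = x2 OR w3 = H OR H = H
w6 = w5 NOR w1 = H NOR H = L
w7 = w6 OR w5 OR w2 = L OR H OR L = H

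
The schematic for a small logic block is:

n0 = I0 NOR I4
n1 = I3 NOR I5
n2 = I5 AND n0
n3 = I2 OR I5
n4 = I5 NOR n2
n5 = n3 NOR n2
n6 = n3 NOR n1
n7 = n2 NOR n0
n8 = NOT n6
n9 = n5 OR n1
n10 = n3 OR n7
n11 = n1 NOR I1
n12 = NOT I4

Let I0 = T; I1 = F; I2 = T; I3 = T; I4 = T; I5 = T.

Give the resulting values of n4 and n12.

n4 = F; n12 = F

n0 = I0 NOR I4 = T NOR T = F
n2 = I5 AND n0 = T AND F = F
n4 = I5 NOR n2 = T NOR F = F
n12 = NOT I4 = NOT T = F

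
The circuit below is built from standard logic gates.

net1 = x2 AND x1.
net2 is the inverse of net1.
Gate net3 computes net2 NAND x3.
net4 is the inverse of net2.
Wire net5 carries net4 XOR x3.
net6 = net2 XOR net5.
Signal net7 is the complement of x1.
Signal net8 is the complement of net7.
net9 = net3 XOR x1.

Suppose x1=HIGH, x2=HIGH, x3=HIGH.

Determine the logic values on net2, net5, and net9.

net2 = LOW, net5 = LOW, net9 = LOW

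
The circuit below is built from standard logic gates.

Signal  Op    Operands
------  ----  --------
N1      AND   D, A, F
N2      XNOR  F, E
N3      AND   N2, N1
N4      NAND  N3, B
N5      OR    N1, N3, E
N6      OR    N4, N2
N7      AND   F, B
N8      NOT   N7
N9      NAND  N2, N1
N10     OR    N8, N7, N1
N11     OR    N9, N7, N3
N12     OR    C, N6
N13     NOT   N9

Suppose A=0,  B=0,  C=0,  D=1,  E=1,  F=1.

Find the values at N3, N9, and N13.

N3 = 0  N9 = 1  N13 = 0

N1 = D AND A AND F = 1 AND 0 AND 1 = 0
N2 = F XNOR E = 1 XNOR 1 = 1
N3 = N2 AND N1 = 1 AND 0 = 0
N9 = N2 NAND N1 = 1 NAND 0 = 1
N13 = NOT N9 = NOT 1 = 0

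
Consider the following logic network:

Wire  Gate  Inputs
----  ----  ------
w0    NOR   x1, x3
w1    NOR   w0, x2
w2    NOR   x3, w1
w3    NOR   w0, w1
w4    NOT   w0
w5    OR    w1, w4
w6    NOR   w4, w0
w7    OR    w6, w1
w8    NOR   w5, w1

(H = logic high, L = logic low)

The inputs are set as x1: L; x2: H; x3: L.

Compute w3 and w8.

w0 = x1 NOR x3 = L NOR L = H
w1 = w0 NOR x2 = H NOR H = L
w3 = w0 NOR w1 = H NOR L = L
w4 = NOT w0 = NOT H = L
w5 = w1 OR w4 = L OR L = L
w8 = w5 NOR w1 = L NOR L = H

w3 = L, w8 = H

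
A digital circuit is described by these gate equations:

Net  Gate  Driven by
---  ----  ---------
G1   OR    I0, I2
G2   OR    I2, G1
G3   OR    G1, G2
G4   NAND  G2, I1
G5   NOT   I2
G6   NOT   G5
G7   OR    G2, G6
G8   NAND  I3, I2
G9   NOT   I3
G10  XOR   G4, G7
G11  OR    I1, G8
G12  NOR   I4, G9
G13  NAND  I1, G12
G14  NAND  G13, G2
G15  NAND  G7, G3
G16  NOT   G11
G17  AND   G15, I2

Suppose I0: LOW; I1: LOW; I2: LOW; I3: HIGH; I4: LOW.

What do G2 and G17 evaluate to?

G2 = LOW  G17 = LOW

G1 = I0 OR I2 = LOW OR LOW = LOW
G2 = I2 OR G1 = LOW OR LOW = LOW
G3 = G1 OR G2 = LOW OR LOW = LOW
G5 = NOT I2 = NOT LOW = HIGH
G6 = NOT G5 = NOT HIGH = LOW
G7 = G2 OR G6 = LOW OR LOW = LOW
G15 = G7 NAND G3 = LOW NAND LOW = HIGH
G17 = G15 AND I2 = HIGH AND LOW = LOW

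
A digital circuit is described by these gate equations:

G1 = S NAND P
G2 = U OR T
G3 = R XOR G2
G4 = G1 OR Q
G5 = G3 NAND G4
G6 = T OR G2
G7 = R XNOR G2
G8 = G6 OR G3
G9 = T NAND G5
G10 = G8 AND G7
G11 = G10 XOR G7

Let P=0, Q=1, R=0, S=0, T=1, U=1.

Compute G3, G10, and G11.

G2 = U OR T = 1 OR 1 = 1
G3 = R XOR G2 = 0 XOR 1 = 1
G6 = T OR G2 = 1 OR 1 = 1
G7 = R XNOR G2 = 0 XNOR 1 = 0
G8 = G6 OR G3 = 1 OR 1 = 1
G10 = G8 AND G7 = 1 AND 0 = 0
G11 = G10 XOR G7 = 0 XOR 0 = 0

G3 = 1, G10 = 0, G11 = 0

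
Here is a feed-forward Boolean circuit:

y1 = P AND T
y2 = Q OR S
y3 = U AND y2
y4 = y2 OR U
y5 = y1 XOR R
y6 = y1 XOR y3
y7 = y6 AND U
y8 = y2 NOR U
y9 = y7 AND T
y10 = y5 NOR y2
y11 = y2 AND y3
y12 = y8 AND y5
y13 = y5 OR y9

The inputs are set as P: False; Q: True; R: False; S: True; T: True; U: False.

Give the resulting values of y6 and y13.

y1 = P AND T = False AND True = False
y2 = Q OR S = True OR True = True
y3 = U AND y2 = False AND True = False
y5 = y1 XOR R = False XOR False = False
y6 = y1 XOR y3 = False XOR False = False
y7 = y6 AND U = False AND False = False
y9 = y7 AND T = False AND True = False
y13 = y5 OR y9 = False OR False = False

y6 = False  y13 = False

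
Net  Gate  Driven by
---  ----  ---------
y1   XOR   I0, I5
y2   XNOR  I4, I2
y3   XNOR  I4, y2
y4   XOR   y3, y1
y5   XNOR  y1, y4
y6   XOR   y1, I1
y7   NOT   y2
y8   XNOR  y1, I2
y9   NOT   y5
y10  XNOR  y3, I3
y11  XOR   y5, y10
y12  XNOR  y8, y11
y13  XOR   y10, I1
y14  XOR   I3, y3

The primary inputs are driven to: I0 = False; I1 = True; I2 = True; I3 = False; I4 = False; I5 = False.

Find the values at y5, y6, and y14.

y5 = False  y6 = True  y14 = True

y1 = I0 XOR I5 = False XOR False = False
y2 = I4 XNOR I2 = False XNOR True = False
y3 = I4 XNOR y2 = False XNOR False = True
y4 = y3 XOR y1 = True XOR False = True
y5 = y1 XNOR y4 = False XNOR True = False
y6 = y1 XOR I1 = False XOR True = True
y14 = I3 XOR y3 = False XOR True = True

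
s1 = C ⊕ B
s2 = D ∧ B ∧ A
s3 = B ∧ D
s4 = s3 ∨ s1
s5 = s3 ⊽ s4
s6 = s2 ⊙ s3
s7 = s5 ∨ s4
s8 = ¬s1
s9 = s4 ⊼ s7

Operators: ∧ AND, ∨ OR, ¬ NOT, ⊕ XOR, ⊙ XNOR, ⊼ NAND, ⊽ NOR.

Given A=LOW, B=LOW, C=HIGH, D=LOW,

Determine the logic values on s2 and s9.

s2 = LOW  s9 = LOW

s1 = C XOR B = HIGH XOR LOW = HIGH
s2 = D AND B AND A = LOW AND LOW AND LOW = LOW
s3 = B AND D = LOW AND LOW = LOW
s4 = s3 OR s1 = LOW OR HIGH = HIGH
s5 = s3 NOR s4 = LOW NOR HIGH = LOW
s7 = s5 OR s4 = LOW OR HIGH = HIGH
s9 = s4 NAND s7 = HIGH NAND HIGH = LOW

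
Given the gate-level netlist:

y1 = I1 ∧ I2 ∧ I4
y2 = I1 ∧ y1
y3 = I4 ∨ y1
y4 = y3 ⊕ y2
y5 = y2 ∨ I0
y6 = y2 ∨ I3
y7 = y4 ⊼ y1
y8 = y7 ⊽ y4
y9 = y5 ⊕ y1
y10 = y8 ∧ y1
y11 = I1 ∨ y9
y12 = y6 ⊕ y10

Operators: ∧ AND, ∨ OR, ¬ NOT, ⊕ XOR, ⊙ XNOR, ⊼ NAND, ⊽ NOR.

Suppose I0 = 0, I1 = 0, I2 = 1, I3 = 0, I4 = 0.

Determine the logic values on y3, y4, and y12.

y1 = I1 AND I2 AND I4 = 0 AND 1 AND 0 = 0
y2 = I1 AND y1 = 0 AND 0 = 0
y3 = I4 OR y1 = 0 OR 0 = 0
y4 = y3 XOR y2 = 0 XOR 0 = 0
y6 = y2 OR I3 = 0 OR 0 = 0
y7 = y4 NAND y1 = 0 NAND 0 = 1
y8 = y7 NOR y4 = 1 NOR 0 = 0
y10 = y8 AND y1 = 0 AND 0 = 0
y12 = y6 XOR y10 = 0 XOR 0 = 0

y3 = 0  y4 = 0  y12 = 0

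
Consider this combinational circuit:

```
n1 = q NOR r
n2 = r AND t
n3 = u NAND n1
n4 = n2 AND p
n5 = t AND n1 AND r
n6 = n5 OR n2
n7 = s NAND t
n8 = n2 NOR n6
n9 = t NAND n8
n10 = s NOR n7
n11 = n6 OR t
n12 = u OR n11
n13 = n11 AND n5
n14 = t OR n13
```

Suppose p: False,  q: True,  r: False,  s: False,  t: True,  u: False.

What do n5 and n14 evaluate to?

n5 = False; n14 = True

n1 = q NOR r = True NOR False = False
n2 = r AND t = False AND True = False
n5 = t AND n1 AND r = True AND False AND False = False
n6 = n5 OR n2 = False OR False = False
n11 = n6 OR t = False OR True = True
n13 = n11 AND n5 = True AND False = False
n14 = t OR n13 = True OR False = True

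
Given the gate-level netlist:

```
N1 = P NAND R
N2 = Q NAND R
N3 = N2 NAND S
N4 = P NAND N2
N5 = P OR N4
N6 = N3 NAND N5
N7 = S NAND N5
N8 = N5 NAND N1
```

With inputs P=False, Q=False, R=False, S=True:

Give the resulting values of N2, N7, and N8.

N2 = True; N7 = False; N8 = False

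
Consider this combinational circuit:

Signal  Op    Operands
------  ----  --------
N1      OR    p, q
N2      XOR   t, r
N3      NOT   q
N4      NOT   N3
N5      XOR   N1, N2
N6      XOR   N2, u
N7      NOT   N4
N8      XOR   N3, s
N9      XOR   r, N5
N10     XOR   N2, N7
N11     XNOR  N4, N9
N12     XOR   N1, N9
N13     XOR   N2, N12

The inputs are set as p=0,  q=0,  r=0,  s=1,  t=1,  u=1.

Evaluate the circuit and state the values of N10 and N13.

N10 = 0  N13 = 0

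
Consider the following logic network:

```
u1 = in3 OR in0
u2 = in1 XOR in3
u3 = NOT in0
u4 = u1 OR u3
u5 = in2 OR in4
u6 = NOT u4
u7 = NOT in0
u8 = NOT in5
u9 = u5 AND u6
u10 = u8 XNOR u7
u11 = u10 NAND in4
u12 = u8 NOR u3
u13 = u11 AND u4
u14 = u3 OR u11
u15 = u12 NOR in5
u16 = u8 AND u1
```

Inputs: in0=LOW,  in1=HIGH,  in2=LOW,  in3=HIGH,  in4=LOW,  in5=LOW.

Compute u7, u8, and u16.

u7 = HIGH  u8 = HIGH  u16 = HIGH

u1 = in3 OR in0 = HIGH OR LOW = HIGH
u7 = NOT in0 = NOT LOW = HIGH
u8 = NOT in5 = NOT LOW = HIGH
u16 = u8 AND u1 = HIGH AND HIGH = HIGH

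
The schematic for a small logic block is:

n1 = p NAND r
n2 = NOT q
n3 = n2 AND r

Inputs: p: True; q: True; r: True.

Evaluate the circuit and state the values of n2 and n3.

n2 = NOT q = NOT True = False
n3 = n2 AND r = False AND True = False

n2 = False, n3 = False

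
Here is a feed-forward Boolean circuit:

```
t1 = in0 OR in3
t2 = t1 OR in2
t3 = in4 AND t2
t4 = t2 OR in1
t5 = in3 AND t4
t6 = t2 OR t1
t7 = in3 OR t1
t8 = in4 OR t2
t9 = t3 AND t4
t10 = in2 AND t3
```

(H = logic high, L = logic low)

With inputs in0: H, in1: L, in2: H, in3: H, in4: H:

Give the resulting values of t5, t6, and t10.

t5 = H, t6 = H, t10 = H

t1 = in0 OR in3 = H OR H = H
t2 = t1 OR in2 = H OR H = H
t3 = in4 AND t2 = H AND H = H
t4 = t2 OR in1 = H OR L = H
t5 = in3 AND t4 = H AND H = H
t6 = t2 OR t1 = H OR H = H
t10 = in2 AND t3 = H AND H = H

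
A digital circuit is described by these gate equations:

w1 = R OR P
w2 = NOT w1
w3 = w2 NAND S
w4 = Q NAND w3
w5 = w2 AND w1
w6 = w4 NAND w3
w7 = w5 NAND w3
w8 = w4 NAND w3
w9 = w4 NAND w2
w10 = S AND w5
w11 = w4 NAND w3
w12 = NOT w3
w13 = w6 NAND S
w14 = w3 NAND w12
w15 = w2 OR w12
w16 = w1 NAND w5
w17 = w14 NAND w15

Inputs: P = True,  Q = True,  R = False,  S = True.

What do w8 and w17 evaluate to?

w1 = R OR P = False OR True = True
w2 = NOT w1 = NOT True = False
w3 = w2 NAND S = False NAND True = True
w4 = Q NAND w3 = True NAND True = False
w8 = w4 NAND w3 = False NAND True = True
w12 = NOT w3 = NOT True = False
w14 = w3 NAND w12 = True NAND False = True
w15 = w2 OR w12 = False OR False = False
w17 = w14 NAND w15 = True NAND False = True

w8 = True  w17 = True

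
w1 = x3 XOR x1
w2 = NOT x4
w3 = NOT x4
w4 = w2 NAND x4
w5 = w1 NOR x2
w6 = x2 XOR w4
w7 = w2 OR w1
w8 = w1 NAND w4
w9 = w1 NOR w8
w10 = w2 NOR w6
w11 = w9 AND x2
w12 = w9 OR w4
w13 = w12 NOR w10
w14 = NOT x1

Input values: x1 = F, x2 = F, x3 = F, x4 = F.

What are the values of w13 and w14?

w1 = x3 XOR x1 = F XOR F = F
w2 = NOT x4 = NOT F = T
w4 = w2 NAND x4 = T NAND F = T
w6 = x2 XOR w4 = F XOR T = T
w8 = w1 NAND w4 = F NAND T = T
w9 = w1 NOR w8 = F NOR T = F
w10 = w2 NOR w6 = T NOR T = F
w12 = w9 OR w4 = F OR T = T
w13 = w12 NOR w10 = T NOR F = F
w14 = NOT x1 = NOT F = T

w13 = F  w14 = T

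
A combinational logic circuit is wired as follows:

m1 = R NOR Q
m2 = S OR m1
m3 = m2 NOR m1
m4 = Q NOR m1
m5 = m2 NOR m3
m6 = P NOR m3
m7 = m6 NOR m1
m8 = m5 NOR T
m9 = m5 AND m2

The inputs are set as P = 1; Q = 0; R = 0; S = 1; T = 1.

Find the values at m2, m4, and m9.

m1 = R NOR Q = 0 NOR 0 = 1
m2 = S OR m1 = 1 OR 1 = 1
m3 = m2 NOR m1 = 1 NOR 1 = 0
m4 = Q NOR m1 = 0 NOR 1 = 0
m5 = m2 NOR m3 = 1 NOR 0 = 0
m9 = m5 AND m2 = 0 AND 1 = 0

m2 = 1; m4 = 0; m9 = 0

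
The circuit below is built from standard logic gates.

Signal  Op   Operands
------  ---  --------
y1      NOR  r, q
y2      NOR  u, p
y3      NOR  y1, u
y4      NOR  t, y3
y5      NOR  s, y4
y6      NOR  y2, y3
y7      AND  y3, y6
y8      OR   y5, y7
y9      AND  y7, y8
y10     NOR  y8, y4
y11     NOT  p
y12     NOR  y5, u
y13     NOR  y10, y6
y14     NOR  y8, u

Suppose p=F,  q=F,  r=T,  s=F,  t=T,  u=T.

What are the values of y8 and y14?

y1 = r NOR q = T NOR F = F
y2 = u NOR p = T NOR F = F
y3 = y1 NOR u = F NOR T = F
y4 = t NOR y3 = T NOR F = F
y5 = s NOR y4 = F NOR F = T
y6 = y2 NOR y3 = F NOR F = T
y7 = y3 AND y6 = F AND T = F
y8 = y5 OR y7 = T OR F = T
y14 = y8 NOR u = T NOR T = F

y8 = T, y14 = F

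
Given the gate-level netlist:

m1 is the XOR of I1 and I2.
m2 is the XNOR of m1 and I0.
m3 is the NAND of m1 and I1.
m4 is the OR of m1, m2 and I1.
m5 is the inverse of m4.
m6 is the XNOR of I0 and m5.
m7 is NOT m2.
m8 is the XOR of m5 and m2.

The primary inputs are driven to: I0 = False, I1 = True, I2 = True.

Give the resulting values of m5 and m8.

m1 = I1 XOR I2 = True XOR True = False
m2 = m1 XNOR I0 = False XNOR False = True
m4 = m1 OR m2 OR I1 = False OR True OR True = True
m5 = NOT m4 = NOT True = False
m8 = m5 XOR m2 = False XOR True = True

m5 = False  m8 = True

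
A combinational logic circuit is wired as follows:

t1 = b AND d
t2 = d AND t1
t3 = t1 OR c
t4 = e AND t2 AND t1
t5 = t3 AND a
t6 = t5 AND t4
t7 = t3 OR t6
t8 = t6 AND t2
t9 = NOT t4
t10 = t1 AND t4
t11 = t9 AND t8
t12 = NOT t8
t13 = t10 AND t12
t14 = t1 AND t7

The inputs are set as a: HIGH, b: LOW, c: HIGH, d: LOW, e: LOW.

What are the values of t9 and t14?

t9 = HIGH  t14 = LOW

t1 = b AND d = LOW AND LOW = LOW
t2 = d AND t1 = LOW AND LOW = LOW
t3 = t1 OR c = LOW OR HIGH = HIGH
t4 = e AND t2 AND t1 = LOW AND LOW AND LOW = LOW
t5 = t3 AND a = HIGH AND HIGH = HIGH
t6 = t5 AND t4 = HIGH AND LOW = LOW
t7 = t3 OR t6 = HIGH OR LOW = HIGH
t9 = NOT t4 = NOT LOW = HIGH
t14 = t1 AND t7 = LOW AND HIGH = LOW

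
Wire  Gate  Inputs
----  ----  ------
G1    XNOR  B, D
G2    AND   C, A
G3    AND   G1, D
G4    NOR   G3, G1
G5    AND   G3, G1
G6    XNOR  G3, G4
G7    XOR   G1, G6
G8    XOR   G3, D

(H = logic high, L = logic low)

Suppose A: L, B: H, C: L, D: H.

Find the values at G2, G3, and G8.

G2 = L; G3 = H; G8 = L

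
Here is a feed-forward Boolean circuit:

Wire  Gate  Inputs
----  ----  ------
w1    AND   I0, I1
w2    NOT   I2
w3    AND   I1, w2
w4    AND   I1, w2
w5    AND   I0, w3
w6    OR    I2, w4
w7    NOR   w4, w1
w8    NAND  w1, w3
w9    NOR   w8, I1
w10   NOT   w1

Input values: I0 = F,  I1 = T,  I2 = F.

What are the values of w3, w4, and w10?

w1 = I0 AND I1 = F AND T = F
w2 = NOT I2 = NOT F = T
w3 = I1 AND w2 = T AND T = T
w4 = I1 AND w2 = T AND T = T
w10 = NOT w1 = NOT F = T

w3 = T, w4 = T, w10 = T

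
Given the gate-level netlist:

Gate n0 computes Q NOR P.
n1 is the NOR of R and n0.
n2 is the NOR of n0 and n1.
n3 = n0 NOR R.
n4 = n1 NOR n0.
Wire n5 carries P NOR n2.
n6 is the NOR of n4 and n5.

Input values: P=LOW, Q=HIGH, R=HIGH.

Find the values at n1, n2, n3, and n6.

n1 = LOW  n2 = HIGH  n3 = LOW  n6 = LOW

n0 = Q NOR P = HIGH NOR LOW = LOW
n1 = R NOR n0 = HIGH NOR LOW = LOW
n2 = n0 NOR n1 = LOW NOR LOW = HIGH
n3 = n0 NOR R = LOW NOR HIGH = LOW
n4 = n1 NOR n0 = LOW NOR LOW = HIGH
n5 = P NOR n2 = LOW NOR HIGH = LOW
n6 = n4 NOR n5 = HIGH NOR LOW = LOW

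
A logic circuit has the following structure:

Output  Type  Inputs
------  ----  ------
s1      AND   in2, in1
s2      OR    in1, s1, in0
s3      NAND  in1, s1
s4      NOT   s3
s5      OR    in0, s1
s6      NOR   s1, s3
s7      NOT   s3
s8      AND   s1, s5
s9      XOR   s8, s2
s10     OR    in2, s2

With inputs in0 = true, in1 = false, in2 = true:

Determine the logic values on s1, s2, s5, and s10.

s1 = false, s2 = true, s5 = true, s10 = true

s1 = in2 AND in1 = true AND false = false
s2 = in1 OR s1 OR in0 = false OR false OR true = true
s5 = in0 OR s1 = true OR false = true
s10 = in2 OR s2 = true OR true = true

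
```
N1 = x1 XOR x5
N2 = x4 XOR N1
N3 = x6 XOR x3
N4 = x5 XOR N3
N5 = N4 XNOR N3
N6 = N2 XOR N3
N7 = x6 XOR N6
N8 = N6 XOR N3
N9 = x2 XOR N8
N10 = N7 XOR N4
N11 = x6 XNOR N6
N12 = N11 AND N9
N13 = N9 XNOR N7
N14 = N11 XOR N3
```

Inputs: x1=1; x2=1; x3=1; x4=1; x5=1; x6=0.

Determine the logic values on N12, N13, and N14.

N12 = 0  N13 = 1  N14 = 0

N1 = x1 XOR x5 = 1 XOR 1 = 0
N2 = x4 XOR N1 = 1 XOR 0 = 1
N3 = x6 XOR x3 = 0 XOR 1 = 1
N6 = N2 XOR N3 = 1 XOR 1 = 0
N7 = x6 XOR N6 = 0 XOR 0 = 0
N8 = N6 XOR N3 = 0 XOR 1 = 1
N9 = x2 XOR N8 = 1 XOR 1 = 0
N11 = x6 XNOR N6 = 0 XNOR 0 = 1
N12 = N11 AND N9 = 1 AND 0 = 0
N13 = N9 XNOR N7 = 0 XNOR 0 = 1
N14 = N11 XOR N3 = 1 XOR 1 = 0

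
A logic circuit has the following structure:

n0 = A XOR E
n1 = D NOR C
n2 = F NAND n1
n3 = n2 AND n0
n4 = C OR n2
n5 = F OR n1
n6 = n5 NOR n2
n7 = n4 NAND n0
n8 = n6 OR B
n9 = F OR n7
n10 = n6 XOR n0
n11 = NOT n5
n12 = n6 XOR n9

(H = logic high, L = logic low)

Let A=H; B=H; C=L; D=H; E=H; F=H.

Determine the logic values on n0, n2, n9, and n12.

n0 = L  n2 = H  n9 = H  n12 = H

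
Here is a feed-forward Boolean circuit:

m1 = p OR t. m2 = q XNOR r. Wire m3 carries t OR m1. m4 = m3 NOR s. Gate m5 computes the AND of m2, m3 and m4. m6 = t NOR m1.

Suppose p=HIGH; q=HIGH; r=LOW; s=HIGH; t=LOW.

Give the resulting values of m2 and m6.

m1 = p OR t = HIGH OR LOW = HIGH
m2 = q XNOR r = HIGH XNOR LOW = LOW
m6 = t NOR m1 = LOW NOR HIGH = LOW

m2 = LOW, m6 = LOW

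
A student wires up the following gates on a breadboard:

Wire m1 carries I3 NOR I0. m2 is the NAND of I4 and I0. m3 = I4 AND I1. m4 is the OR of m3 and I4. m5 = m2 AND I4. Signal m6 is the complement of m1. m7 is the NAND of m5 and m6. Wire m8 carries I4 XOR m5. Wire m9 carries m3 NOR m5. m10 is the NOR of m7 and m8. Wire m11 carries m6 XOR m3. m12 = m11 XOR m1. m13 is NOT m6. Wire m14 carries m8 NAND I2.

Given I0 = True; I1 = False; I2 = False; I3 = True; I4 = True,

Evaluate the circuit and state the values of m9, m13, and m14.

m1 = I3 NOR I0 = True NOR True = False
m2 = I4 NAND I0 = True NAND True = False
m3 = I4 AND I1 = True AND False = False
m5 = m2 AND I4 = False AND True = False
m6 = NOT m1 = NOT False = True
m8 = I4 XOR m5 = True XOR False = True
m9 = m3 NOR m5 = False NOR False = True
m13 = NOT m6 = NOT True = False
m14 = m8 NAND I2 = True NAND False = True

m9 = True; m13 = False; m14 = True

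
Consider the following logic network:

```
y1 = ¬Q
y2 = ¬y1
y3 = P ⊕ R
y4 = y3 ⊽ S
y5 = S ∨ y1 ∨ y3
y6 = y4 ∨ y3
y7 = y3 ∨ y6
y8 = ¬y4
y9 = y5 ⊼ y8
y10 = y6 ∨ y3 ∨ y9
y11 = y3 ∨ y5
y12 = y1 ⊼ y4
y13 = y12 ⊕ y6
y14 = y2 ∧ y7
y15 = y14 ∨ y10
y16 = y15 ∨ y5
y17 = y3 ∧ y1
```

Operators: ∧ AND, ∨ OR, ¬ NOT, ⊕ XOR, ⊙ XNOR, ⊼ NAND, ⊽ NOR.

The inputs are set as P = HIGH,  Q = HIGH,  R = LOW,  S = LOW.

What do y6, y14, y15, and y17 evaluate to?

y6 = HIGH; y14 = HIGH; y15 = HIGH; y17 = LOW

y1 = NOT Q = NOT HIGH = LOW
y2 = NOT y1 = NOT LOW = HIGH
y3 = P XOR R = HIGH XOR LOW = HIGH
y4 = y3 NOR S = HIGH NOR LOW = LOW
y5 = S OR y1 OR y3 = LOW OR LOW OR HIGH = HIGH
y6 = y4 OR y3 = LOW OR HIGH = HIGH
y7 = y3 OR y6 = HIGH OR HIGH = HIGH
y8 = NOT y4 = NOT LOW = HIGH
y9 = y5 NAND y8 = HIGH NAND HIGH = LOW
y10 = y6 OR y3 OR y9 = HIGH OR HIGH OR LOW = HIGH
y14 = y2 AND y7 = HIGH AND HIGH = HIGH
y15 = y14 OR y10 = HIGH OR HIGH = HIGH
y17 = y3 AND y1 = HIGH AND LOW = LOW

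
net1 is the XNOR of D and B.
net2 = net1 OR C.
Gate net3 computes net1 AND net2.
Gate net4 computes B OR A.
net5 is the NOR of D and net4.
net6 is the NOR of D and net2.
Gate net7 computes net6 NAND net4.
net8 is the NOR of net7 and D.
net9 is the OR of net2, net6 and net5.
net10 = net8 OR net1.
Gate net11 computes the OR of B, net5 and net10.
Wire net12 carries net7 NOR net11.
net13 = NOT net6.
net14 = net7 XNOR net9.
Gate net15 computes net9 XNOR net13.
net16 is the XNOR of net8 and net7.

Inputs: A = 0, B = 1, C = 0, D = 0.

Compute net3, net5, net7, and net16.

net3 = 0, net5 = 0, net7 = 0, net16 = 0

net1 = D XNOR B = 0 XNOR 1 = 0
net2 = net1 OR C = 0 OR 0 = 0
net3 = net1 AND net2 = 0 AND 0 = 0
net4 = B OR A = 1 OR 0 = 1
net5 = D NOR net4 = 0 NOR 1 = 0
net6 = D NOR net2 = 0 NOR 0 = 1
net7 = net6 NAND net4 = 1 NAND 1 = 0
net8 = net7 NOR D = 0 NOR 0 = 1
net16 = net8 XNOR net7 = 1 XNOR 0 = 0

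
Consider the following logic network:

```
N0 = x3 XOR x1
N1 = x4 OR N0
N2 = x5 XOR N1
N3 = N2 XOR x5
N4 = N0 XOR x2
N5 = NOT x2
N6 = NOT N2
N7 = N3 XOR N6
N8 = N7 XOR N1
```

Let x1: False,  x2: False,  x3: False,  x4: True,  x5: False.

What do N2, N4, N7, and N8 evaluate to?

N0 = x3 XOR x1 = False XOR False = False
N1 = x4 OR N0 = True OR False = True
N2 = x5 XOR N1 = False XOR True = True
N3 = N2 XOR x5 = True XOR False = True
N4 = N0 XOR x2 = False XOR False = False
N6 = NOT N2 = NOT True = False
N7 = N3 XOR N6 = True XOR False = True
N8 = N7 XOR N1 = True XOR True = False

N2 = True; N4 = False; N7 = True; N8 = False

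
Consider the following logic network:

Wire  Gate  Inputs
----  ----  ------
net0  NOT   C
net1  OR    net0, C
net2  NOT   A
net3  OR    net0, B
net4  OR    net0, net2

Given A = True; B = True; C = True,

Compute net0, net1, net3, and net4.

net0 = False; net1 = True; net3 = True; net4 = False

net0 = NOT C = NOT True = False
net1 = net0 OR C = False OR True = True
net2 = NOT A = NOT True = False
net3 = net0 OR B = False OR True = True
net4 = net0 OR net2 = False OR False = False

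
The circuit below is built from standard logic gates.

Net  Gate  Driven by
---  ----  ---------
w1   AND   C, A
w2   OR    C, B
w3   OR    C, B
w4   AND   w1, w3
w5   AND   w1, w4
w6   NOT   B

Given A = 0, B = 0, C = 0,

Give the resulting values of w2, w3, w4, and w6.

w2 = 0, w3 = 0, w4 = 0, w6 = 1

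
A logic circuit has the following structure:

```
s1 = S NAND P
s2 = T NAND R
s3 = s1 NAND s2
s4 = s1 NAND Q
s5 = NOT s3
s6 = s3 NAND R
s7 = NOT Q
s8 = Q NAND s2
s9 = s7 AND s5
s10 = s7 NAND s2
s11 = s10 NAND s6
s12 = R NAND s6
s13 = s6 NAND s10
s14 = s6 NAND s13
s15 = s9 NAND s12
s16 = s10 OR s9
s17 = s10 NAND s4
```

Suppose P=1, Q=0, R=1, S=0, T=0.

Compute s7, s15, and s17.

s1 = S NAND P = 0 NAND 1 = 1
s2 = T NAND R = 0 NAND 1 = 1
s3 = s1 NAND s2 = 1 NAND 1 = 0
s4 = s1 NAND Q = 1 NAND 0 = 1
s5 = NOT s3 = NOT 0 = 1
s6 = s3 NAND R = 0 NAND 1 = 1
s7 = NOT Q = NOT 0 = 1
s9 = s7 AND s5 = 1 AND 1 = 1
s10 = s7 NAND s2 = 1 NAND 1 = 0
s12 = R NAND s6 = 1 NAND 1 = 0
s15 = s9 NAND s12 = 1 NAND 0 = 1
s17 = s10 NAND s4 = 0 NAND 1 = 1

s7 = 1, s15 = 1, s17 = 1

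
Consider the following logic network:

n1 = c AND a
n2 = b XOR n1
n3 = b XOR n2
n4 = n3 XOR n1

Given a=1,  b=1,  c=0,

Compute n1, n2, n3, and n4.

n1 = 0  n2 = 1  n3 = 0  n4 = 0

n1 = c AND a = 0 AND 1 = 0
n2 = b XOR n1 = 1 XOR 0 = 1
n3 = b XOR n2 = 1 XOR 1 = 0
n4 = n3 XOR n1 = 0 XOR 0 = 0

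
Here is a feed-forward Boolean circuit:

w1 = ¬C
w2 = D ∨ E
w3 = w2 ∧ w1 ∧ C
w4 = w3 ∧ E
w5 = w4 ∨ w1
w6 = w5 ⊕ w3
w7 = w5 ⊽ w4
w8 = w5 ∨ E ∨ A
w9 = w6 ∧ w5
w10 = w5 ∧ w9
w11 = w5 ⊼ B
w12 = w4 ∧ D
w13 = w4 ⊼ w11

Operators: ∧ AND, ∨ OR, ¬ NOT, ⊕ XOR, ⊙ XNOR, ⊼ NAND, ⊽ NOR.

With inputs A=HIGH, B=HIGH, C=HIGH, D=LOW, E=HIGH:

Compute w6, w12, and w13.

w1 = NOT C = NOT HIGH = LOW
w2 = D OR E = LOW OR HIGH = HIGH
w3 = w2 AND w1 AND C = HIGH AND LOW AND HIGH = LOW
w4 = w3 AND E = LOW AND HIGH = LOW
w5 = w4 OR w1 = LOW OR LOW = LOW
w6 = w5 XOR w3 = LOW XOR LOW = LOW
w11 = w5 NAND B = LOW NAND HIGH = HIGH
w12 = w4 AND D = LOW AND LOW = LOW
w13 = w4 NAND w11 = LOW NAND HIGH = HIGH

w6 = LOW, w12 = LOW, w13 = HIGH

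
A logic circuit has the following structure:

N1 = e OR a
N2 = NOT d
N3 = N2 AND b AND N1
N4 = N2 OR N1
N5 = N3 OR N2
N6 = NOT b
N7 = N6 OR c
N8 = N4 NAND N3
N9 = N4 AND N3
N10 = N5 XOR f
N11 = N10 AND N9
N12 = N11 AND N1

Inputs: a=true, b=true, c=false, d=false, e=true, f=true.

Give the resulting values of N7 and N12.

N1 = e OR a = true OR true = true
N2 = NOT d = NOT false = true
N3 = N2 AND b AND N1 = true AND true AND true = true
N4 = N2 OR N1 = true OR true = true
N5 = N3 OR N2 = true OR true = true
N6 = NOT b = NOT true = false
N7 = N6 OR c = false OR false = false
N9 = N4 AND N3 = true AND true = true
N10 = N5 XOR f = true XOR true = false
N11 = N10 AND N9 = false AND true = false
N12 = N11 AND N1 = false AND true = false

N7 = false, N12 = false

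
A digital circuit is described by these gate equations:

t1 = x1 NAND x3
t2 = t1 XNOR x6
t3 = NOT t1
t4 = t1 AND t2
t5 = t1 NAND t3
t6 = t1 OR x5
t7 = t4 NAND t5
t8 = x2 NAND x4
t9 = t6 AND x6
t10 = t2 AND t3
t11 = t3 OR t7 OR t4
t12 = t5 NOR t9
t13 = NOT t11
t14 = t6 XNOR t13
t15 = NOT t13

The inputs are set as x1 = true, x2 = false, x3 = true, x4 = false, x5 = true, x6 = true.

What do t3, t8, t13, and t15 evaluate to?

t1 = x1 NAND x3 = true NAND true = false
t2 = t1 XNOR x6 = false XNOR true = false
t3 = NOT t1 = NOT false = true
t4 = t1 AND t2 = false AND false = false
t5 = t1 NAND t3 = false NAND true = true
t7 = t4 NAND t5 = false NAND true = true
t8 = x2 NAND x4 = false NAND false = true
t11 = t3 OR t7 OR t4 = true OR true OR false = true
t13 = NOT t11 = NOT true = false
t15 = NOT t13 = NOT false = true

t3 = true, t8 = true, t13 = false, t15 = true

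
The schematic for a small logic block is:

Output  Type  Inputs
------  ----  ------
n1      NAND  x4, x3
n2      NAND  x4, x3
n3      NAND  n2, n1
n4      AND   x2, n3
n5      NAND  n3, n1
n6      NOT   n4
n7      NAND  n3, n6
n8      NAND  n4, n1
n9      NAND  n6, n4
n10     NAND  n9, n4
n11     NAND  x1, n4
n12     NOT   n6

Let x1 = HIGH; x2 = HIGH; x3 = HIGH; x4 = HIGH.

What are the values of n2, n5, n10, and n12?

n1 = x4 NAND x3 = HIGH NAND HIGH = LOW
n2 = x4 NAND x3 = HIGH NAND HIGH = LOW
n3 = n2 NAND n1 = LOW NAND LOW = HIGH
n4 = x2 AND n3 = HIGH AND HIGH = HIGH
n5 = n3 NAND n1 = HIGH NAND LOW = HIGH
n6 = NOT n4 = NOT HIGH = LOW
n9 = n6 NAND n4 = LOW NAND HIGH = HIGH
n10 = n9 NAND n4 = HIGH NAND HIGH = LOW
n12 = NOT n6 = NOT LOW = HIGH

n2 = LOW, n5 = HIGH, n10 = LOW, n12 = HIGH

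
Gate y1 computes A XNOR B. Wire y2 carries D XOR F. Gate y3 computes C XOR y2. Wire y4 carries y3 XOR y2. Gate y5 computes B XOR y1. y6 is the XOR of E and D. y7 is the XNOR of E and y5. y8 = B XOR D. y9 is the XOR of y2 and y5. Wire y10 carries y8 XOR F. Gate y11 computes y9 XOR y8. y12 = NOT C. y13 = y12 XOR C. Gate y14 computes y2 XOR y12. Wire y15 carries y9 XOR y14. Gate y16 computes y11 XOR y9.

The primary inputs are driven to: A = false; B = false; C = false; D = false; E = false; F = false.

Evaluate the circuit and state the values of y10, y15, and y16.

y1 = A XNOR B = false XNOR false = true
y2 = D XOR F = false XOR false = false
y5 = B XOR y1 = false XOR true = true
y8 = B XOR D = false XOR false = false
y9 = y2 XOR y5 = false XOR true = true
y10 = y8 XOR F = false XOR false = false
y11 = y9 XOR y8 = true XOR false = true
y12 = NOT C = NOT false = true
y14 = y2 XOR y12 = false XOR true = true
y15 = y9 XOR y14 = true XOR true = false
y16 = y11 XOR y9 = true XOR true = false

y10 = false, y15 = false, y16 = false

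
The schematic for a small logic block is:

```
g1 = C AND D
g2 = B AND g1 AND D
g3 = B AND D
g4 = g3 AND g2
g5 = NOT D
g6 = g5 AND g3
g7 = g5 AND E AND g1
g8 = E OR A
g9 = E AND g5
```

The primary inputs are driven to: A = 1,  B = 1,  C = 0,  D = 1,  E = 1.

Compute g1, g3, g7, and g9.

g1 = C AND D = 0 AND 1 = 0
g3 = B AND D = 1 AND 1 = 1
g5 = NOT D = NOT 1 = 0
g7 = g5 AND E AND g1 = 0 AND 1 AND 0 = 0
g9 = E AND g5 = 1 AND 0 = 0

g1 = 0  g3 = 1  g7 = 0  g9 = 0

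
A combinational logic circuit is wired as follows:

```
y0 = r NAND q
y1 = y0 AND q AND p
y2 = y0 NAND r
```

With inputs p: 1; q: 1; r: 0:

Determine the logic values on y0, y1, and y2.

y0 = 1; y1 = 1; y2 = 1

y0 = r NAND q = 0 NAND 1 = 1
y1 = y0 AND q AND p = 1 AND 1 AND 1 = 1
y2 = y0 NAND r = 1 NAND 0 = 1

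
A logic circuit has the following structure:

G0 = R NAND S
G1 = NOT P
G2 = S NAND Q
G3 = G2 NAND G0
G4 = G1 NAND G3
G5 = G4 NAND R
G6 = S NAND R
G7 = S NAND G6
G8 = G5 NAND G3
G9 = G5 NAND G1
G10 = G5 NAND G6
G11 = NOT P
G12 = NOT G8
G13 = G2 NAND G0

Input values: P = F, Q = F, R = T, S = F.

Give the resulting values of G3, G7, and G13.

G3 = F, G7 = T, G13 = F

G0 = R NAND S = T NAND F = T
G2 = S NAND Q = F NAND F = T
G3 = G2 NAND G0 = T NAND T = F
G6 = S NAND R = F NAND T = T
G7 = S NAND G6 = F NAND T = T
G13 = G2 NAND G0 = T NAND T = F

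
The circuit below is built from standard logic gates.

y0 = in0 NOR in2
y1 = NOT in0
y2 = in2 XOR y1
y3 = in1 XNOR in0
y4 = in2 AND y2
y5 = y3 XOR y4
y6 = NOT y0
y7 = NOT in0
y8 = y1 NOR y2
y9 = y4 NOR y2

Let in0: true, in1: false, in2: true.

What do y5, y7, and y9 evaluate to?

y1 = NOT in0 = NOT true = false
y2 = in2 XOR y1 = true XOR false = true
y3 = in1 XNOR in0 = false XNOR true = false
y4 = in2 AND y2 = true AND true = true
y5 = y3 XOR y4 = false XOR true = true
y7 = NOT in0 = NOT true = false
y9 = y4 NOR y2 = true NOR true = false

y5 = true, y7 = false, y9 = false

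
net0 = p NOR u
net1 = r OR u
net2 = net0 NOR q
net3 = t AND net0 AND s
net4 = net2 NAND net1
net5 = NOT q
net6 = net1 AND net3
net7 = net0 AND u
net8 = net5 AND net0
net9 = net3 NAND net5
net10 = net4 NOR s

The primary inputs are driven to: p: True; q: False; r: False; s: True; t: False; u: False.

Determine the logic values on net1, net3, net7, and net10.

net1 = False, net3 = False, net7 = False, net10 = False

net0 = p NOR u = True NOR False = False
net1 = r OR u = False OR False = False
net2 = net0 NOR q = False NOR False = True
net3 = t AND net0 AND s = False AND False AND True = False
net4 = net2 NAND net1 = True NAND False = True
net7 = net0 AND u = False AND False = False
net10 = net4 NOR s = True NOR True = False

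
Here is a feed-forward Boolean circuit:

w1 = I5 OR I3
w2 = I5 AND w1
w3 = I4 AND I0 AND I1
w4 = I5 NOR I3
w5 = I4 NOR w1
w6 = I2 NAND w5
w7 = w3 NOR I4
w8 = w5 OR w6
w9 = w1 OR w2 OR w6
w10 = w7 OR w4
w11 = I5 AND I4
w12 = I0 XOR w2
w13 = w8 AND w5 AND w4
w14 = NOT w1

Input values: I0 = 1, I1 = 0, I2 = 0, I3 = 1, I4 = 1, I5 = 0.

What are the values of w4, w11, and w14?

w4 = 0; w11 = 0; w14 = 0

w1 = I5 OR I3 = 0 OR 1 = 1
w4 = I5 NOR I3 = 0 NOR 1 = 0
w11 = I5 AND I4 = 0 AND 1 = 0
w14 = NOT w1 = NOT 1 = 0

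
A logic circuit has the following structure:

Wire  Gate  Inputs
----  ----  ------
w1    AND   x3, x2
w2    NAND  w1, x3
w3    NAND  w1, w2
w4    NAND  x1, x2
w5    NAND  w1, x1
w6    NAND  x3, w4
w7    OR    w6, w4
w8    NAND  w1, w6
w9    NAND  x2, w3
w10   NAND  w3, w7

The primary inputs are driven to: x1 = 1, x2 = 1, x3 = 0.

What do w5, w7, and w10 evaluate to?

w5 = 1; w7 = 1; w10 = 0

w1 = x3 AND x2 = 0 AND 1 = 0
w2 = w1 NAND x3 = 0 NAND 0 = 1
w3 = w1 NAND w2 = 0 NAND 1 = 1
w4 = x1 NAND x2 = 1 NAND 1 = 0
w5 = w1 NAND x1 = 0 NAND 1 = 1
w6 = x3 NAND w4 = 0 NAND 0 = 1
w7 = w6 OR w4 = 1 OR 0 = 1
w10 = w3 NAND w7 = 1 NAND 1 = 0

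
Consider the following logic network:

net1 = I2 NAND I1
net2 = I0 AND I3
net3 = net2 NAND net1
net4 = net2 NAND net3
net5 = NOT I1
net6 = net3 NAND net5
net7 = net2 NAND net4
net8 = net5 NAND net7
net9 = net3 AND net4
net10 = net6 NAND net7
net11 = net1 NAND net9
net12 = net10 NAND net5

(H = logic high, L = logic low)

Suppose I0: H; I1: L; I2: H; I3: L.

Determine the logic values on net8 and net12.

net8 = L, net12 = L

net1 = I2 NAND I1 = H NAND L = H
net2 = I0 AND I3 = H AND L = L
net3 = net2 NAND net1 = L NAND H = H
net4 = net2 NAND net3 = L NAND H = H
net5 = NOT I1 = NOT L = H
net6 = net3 NAND net5 = H NAND H = L
net7 = net2 NAND net4 = L NAND H = H
net8 = net5 NAND net7 = H NAND H = L
net10 = net6 NAND net7 = L NAND H = H
net12 = net10 NAND net5 = H NAND H = L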